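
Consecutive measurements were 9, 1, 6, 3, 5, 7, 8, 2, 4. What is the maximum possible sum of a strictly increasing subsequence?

24

Let S[i] be the best sum of a strictly increasing subsequence ending at i:
i:      1  2  3  4  5  6  7  8  9
a[i]:   9  1  6  3  5  7  8  2  4
S:      9  1  7  4  9 16 24  3  8
Maximum is 24 (e.g. 1 + 3 + 5 + 7 + 8).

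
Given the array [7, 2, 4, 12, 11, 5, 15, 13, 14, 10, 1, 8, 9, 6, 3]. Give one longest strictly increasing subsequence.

Patience tails give the LIS length; then backtrack through the dp parents:
7 → extends → [7]
2 → replaces 7 → [2]
4 → extends → [2, 4]
12 → extends → [2, 4, 12]
11 → replaces 12 → [2, 4, 11]
5 → replaces 11 → [2, 4, 5]
15 → extends → [2, 4, 5, 15]
13 → replaces 15 → [2, 4, 5, 13]
14 → extends → [2, 4, 5, 13, 14]
10 → replaces 13 → [2, 4, 5, 10, 14]
1 → replaces 2 → [1, 4, 5, 10, 14]
8 → replaces 10 → [1, 4, 5, 8, 14]
9 → replaces 14 → [1, 4, 5, 8, 9]
6 → replaces 8 → [1, 4, 5, 6, 9]
3 → replaces 4 → [1, 3, 5, 6, 9]
Length 5; one witness is 2, 4, 12, 13, 14.

2, 4, 12, 13, 14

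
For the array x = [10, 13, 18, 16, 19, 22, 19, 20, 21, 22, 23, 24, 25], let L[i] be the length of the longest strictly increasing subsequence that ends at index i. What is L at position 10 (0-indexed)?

dp[i] = 1 + max{dp[j] : j<i, x[j]<x[i]} (or 1 if no such j):
i:      0  1  2  3  4  5  6  7  8  9 10 11 12
x[i]:  10 13 18 16 19 22 19 20 21 22 23 24 25
dp:     1  2  3  3  4  5  4  5  6  7  8  9 10
At index 10 the value is 8.

8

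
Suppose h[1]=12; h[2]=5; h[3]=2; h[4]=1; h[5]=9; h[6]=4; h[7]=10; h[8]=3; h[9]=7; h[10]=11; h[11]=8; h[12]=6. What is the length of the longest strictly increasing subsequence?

Let dp[i] be the length of the longest such subsequence ending at index i:
i:      1  2  3  4  5  6  7  8  9 10 11 12
h[i]:  12  5  2  1  9  4 10  3  7 11  8  6
dp:     1  1  1  1  2  2  3  2  3  4  4  3
Maximum dp value is 4.

4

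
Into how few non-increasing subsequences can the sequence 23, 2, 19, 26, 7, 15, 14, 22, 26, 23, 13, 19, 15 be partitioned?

Place each on the leftmost legal pile:
23 → new pile 1 (tops now [23])
2 → pile 1 (tops now [2])
19 → new pile 2 (tops now [2, 19])
26 → new pile 3 (tops now [2, 19, 26])
7 → pile 2 (tops now [2, 7, 26])
15 → pile 3 (tops now [2, 7, 15])
14 → pile 3 (tops now [2, 7, 14])
22 → new pile 4 (tops now [2, 7, 14, 22])
26 → new pile 5 (tops now [2, 7, 14, 22, 26])
23 → pile 5 (tops now [2, 7, 14, 22, 23])
13 → pile 3 (tops now [2, 7, 13, 22, 23])
19 → pile 4 (tops now [2, 7, 13, 19, 23])
15 → pile 4 (tops now [2, 7, 13, 15, 23])
Five piles.

5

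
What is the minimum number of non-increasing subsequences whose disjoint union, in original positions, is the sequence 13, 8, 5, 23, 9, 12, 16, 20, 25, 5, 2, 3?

6

Place each on the leftmost legal pile:
13 → new pile 1 (tops now [13])
8 → pile 1 (tops now [8])
5 → pile 1 (tops now [5])
23 → new pile 2 (tops now [5, 23])
9 → pile 2 (tops now [5, 9])
12 → new pile 3 (tops now [5, 9, 12])
16 → new pile 4 (tops now [5, 9, 12, 16])
20 → new pile 5 (tops now [5, 9, 12, 16, 20])
25 → new pile 6 (tops now [5, 9, 12, 16, 20, 25])
5 → pile 1 (tops now [5, 9, 12, 16, 20, 25])
2 → pile 1 (tops now [2, 9, 12, 16, 20, 25])
3 → pile 2 (tops now [2, 3, 12, 16, 20, 25])
Six piles.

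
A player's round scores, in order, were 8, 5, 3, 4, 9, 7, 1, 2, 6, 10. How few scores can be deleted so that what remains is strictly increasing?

Fewest deletions = n − (longest strictly increasing subsequence).
i:      1  2  3  4  5  6  7  8  9 10
a[i]:   8  5  3  4  9  7  1  2  6 10
dp:     1  1  1  2  3  3  1  2  3  4
max dp = 4, so deletions = 10 − 4 = 6.

6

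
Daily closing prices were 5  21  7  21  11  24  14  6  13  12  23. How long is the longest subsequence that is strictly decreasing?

4

Let dp[i] be the longest strictly decreasing subsequence ending at i:
i:      1  2  3  4  5  6  7  8  9 10 11
a[i]:   5 21  7 21 11 24 14  6 13 12 23
dp:     1  1  2  1  2  1  2  3  3  4  2
Maximum is 4.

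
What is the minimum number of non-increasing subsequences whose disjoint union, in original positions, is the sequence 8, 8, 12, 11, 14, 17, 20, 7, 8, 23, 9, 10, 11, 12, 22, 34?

8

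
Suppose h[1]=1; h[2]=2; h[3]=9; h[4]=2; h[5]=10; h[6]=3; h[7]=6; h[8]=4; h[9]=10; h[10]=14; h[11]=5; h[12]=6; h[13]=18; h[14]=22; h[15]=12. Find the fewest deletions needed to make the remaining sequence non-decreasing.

Fewest deletions = n − (longest non-decreasing subsequence).
i:      1  2  3  4  5  6  7  8  9 10 11 12 13 14 15
h[i]:   1  2  9  2 10  3  6  4 10 14  5  6 18 22 12
dp:     1  2  3  3  4  4  5  5  6  7  6  7  8  9  8
max dp = 9, so deletions = 15 − 9 = 6.

6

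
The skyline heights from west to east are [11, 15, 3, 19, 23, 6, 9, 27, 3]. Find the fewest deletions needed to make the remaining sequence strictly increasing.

Fewest deletions = n − (longest strictly increasing subsequence).
i:      1  2  3  4  5  6  7  8  9
a[i]:  11 15  3 19 23  6  9 27  3
dp:     1  2  1  3  4  2  3  5  1
max dp = 5, so deletions = 9 − 5 = 4.

4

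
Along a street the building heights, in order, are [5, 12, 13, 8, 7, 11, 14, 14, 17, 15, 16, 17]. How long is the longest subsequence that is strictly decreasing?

Let dp[i] be the longest strictly decreasing subsequence ending at i:
i:      1  2  3  4  5  6  7  8  9 10 11 12
a[i]:   5 12 13  8  7 11 14 14 17 15 16 17
dp:     1  1  1  2  3  2  1  1  1  2  2  1
Maximum is 3.

3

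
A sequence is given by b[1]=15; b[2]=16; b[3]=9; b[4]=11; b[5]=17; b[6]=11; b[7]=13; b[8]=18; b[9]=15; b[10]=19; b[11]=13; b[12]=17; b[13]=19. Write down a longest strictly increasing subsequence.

Patience tails give the LIS length; then backtrack through the dp parents:
15 → extends → [15]
16 → extends → [15, 16]
9 → replaces 15 → [9, 16]
11 → replaces 16 → [9, 11]
17 → extends → [9, 11, 17]
11 → already a tail → [9, 11, 17]
13 → replaces 17 → [9, 11, 13]
18 → extends → [9, 11, 13, 18]
15 → replaces 18 → [9, 11, 13, 15]
19 → extends → [9, 11, 13, 15, 19]
13 → already a tail → [9, 11, 13, 15, 19]
17 → replaces 19 → [9, 11, 13, 15, 17]
19 → extends → [9, 11, 13, 15, 17, 19]
Length 6; one witness is 9, 11, 13, 15, 17, 19.

9, 11, 13, 15, 17, 19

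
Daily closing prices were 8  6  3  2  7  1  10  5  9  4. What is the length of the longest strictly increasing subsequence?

Let dp[i] be the length of the longest such subsequence ending at index i:
i:      1  2  3  4  5  6  7  8  9 10
a[i]:   8  6  3  2  7  1 10  5  9  4
dp:     1  1  1  1  2  1  3  2  3  2
Maximum dp value is 3.

3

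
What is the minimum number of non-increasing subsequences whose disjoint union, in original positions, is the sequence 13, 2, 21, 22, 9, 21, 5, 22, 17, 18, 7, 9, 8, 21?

5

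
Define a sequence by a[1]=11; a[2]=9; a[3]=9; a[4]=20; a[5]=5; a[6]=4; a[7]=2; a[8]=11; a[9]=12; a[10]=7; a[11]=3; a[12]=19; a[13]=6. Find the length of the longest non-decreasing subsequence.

5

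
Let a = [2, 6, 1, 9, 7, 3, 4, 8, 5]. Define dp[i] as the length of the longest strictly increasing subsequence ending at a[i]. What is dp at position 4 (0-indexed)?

dp[i] = 1 + max{dp[j] : j<i, a[j]<a[i]} (or 1 if no such j):
i:     0 1 2 3 4 5 6 7 8
a[i]:  2 6 1 9 7 3 4 8 5
dp:    1 2 1 3 3 2 3 4 4
At index 4 the value is 3.

3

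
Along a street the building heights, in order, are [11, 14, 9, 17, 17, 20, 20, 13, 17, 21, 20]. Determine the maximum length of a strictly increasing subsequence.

5

Track the smallest tail for each achievable length (strict):
11 → extends → [11]
14 → extends → [11, 14]
9 → replaces 11 → [9, 14]
17 → extends → [9, 14, 17]
17 → already a tail → [9, 14, 17]
20 → extends → [9, 14, 17, 20]
20 → already a tail → [9, 14, 17, 20]
13 → replaces 14 → [9, 13, 17, 20]
17 → already a tail → [9, 13, 17, 20]
21 → extends → [9, 13, 17, 20, 21]
20 → already a tail → [9, 13, 17, 20, 21]
Five tails, so the longest strictly increasing subsequence has length 5 (e.g. 11, 14, 17, 20, 21).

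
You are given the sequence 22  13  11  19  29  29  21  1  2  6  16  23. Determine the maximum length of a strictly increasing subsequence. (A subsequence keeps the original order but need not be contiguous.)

5

Let dp[i] be the length of the longest such subsequence ending at index i:
i:      1  2  3  4  5  6  7  8  9 10 11 12
a[i]:  22 13 11 19 29 29 21  1  2  6 16 23
dp:     1  1  1  2  3  3  3  1  2  3  4  5
Maximum dp value is 5.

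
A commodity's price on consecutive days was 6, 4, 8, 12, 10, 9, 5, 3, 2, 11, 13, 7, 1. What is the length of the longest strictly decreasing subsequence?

7

Let dp[i] be the longest strictly decreasing subsequence ending at i:
i:      1  2  3  4  5  6  7  8  9 10 11 12 13
a[i]:   6  4  8 12 10  9  5  3  2 11 13  7  1
dp:     1  2  1  1  2  3  4  5  6  2  1  4  7
Maximum is 7.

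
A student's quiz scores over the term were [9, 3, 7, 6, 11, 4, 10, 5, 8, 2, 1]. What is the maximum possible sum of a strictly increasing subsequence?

21

Let S[i] be the best sum of a strictly increasing subsequence ending at i:
i:      1  2  3  4  5  6  7  8  9 10 11
a[i]:   9  3  7  6 11  4 10  5  8  2  1
S:      9  3 10  9 21  7 20 12 20  2  1
Maximum is 21 (e.g. 3 + 7 + 11).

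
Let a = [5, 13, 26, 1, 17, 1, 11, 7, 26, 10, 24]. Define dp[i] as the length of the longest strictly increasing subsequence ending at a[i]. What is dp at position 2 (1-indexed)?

2

dp[i] = 1 + max{dp[j] : j<i, a[j]<a[i]} (or 1 if no such j):
i:      1  2  3  4  5  6  7  8  9 10 11
a[i]:   5 13 26  1 17  1 11  7 26 10 24
dp:     1  2  3  1  3  1  2  2  4  3  4
At index 2 the value is 2.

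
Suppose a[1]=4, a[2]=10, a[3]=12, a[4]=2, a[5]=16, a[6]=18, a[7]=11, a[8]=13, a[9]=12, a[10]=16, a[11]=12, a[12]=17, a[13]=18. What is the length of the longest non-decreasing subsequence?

7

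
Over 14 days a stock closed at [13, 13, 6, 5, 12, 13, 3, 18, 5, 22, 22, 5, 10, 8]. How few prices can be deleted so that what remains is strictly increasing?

9

Fewest deletions = n − (longest strictly increasing subsequence).
Patience tails:
13 → extends → [13]
13 → already a tail → [13]
6 → replaces 13 → [6]
5 → replaces 6 → [5]
12 → extends → [5, 12]
13 → extends → [5, 12, 13]
3 → replaces 5 → [3, 12, 13]
18 → extends → [3, 12, 13, 18]
5 → replaces 12 → [3, 5, 13, 18]
22 → extends → [3, 5, 13, 18, 22]
22 → already a tail → [3, 5, 13, 18, 22]
5 → already a tail → [3, 5, 13, 18, 22]
10 → replaces 13 → [3, 5, 10, 18, 22]
8 → replaces 10 → [3, 5, 8, 18, 22]
Longest strictly increasing subsequence has length 5, so deletions = 14 − 5 = 9.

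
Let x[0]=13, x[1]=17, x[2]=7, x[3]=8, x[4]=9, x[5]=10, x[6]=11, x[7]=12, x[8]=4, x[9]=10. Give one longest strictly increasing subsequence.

Patience tails give the LIS length; then backtrack through the dp parents:
13 → extends → [13]
17 → extends → [13, 17]
7 → replaces 13 → [7, 17]
8 → replaces 17 → [7, 8]
9 → extends → [7, 8, 9]
10 → extends → [7, 8, 9, 10]
11 → extends → [7, 8, 9, 10, 11]
12 → extends → [7, 8, 9, 10, 11, 12]
4 → replaces 7 → [4, 8, 9, 10, 11, 12]
10 → already a tail → [4, 8, 9, 10, 11, 12]
Length 6; one witness is 7, 8, 9, 10, 11, 12.

7, 8, 9, 10, 11, 12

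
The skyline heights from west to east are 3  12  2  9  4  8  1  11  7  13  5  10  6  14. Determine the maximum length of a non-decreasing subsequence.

6

Let dp[i] be the length of the longest such subsequence ending at index i:
i:      1  2  3  4  5  6  7  8  9 10 11 12 13 14
a[i]:   3 12  2  9  4  8  1 11  7 13  5 10  6 14
dp:     1  2  1  2  2  3  1  4  3  5  3  4  4  6
Maximum dp value is 6.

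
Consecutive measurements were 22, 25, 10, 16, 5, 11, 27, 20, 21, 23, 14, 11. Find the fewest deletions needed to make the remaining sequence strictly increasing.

7

Fewest deletions = n − (longest strictly increasing subsequence).
Patience tails:
22 → extends → [22]
25 → extends → [22, 25]
10 → replaces 22 → [10, 25]
16 → replaces 25 → [10, 16]
5 → replaces 10 → [5, 16]
11 → replaces 16 → [5, 11]
27 → extends → [5, 11, 27]
20 → replaces 27 → [5, 11, 20]
21 → extends → [5, 11, 20, 21]
23 → extends → [5, 11, 20, 21, 23]
14 → replaces 20 → [5, 11, 14, 21, 23]
11 → already a tail → [5, 11, 14, 21, 23]
Longest strictly increasing subsequence has length 5, so deletions = 12 − 5 = 7.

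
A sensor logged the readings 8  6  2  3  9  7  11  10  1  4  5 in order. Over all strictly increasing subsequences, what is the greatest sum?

28

Let S[i] be the best sum of a strictly increasing subsequence ending at i:
i:      1  2  3  4  5  6  7  8  9 10 11
a[i]:   8  6  2  3  9  7 11 10  1  4  5
S:      8  6  2  5 17 13 28 27  1  9 14
Maximum is 28 (e.g. 8 + 9 + 11).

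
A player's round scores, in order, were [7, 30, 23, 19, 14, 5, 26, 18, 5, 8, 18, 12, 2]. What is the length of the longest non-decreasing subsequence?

Track the smallest tail for each achievable length (allowing ties):
7 → extends → [7]
30 → extends → [7, 30]
23 → replaces 30 → [7, 23]
19 → replaces 23 → [7, 19]
14 → replaces 19 → [7, 14]
5 → replaces 7 → [5, 14]
26 → extends → [5, 14, 26]
18 → replaces 26 → [5, 14, 18]
5 → replaces 14 → [5, 5, 18]
8 → replaces 18 → [5, 5, 8]
18 → extends → [5, 5, 8, 18]
12 → replaces 18 → [5, 5, 8, 12]
2 → replaces 5 → [2, 5, 8, 12]
Four tails, so the longest non-decreasing subsequence has length 4 (e.g. 7, 14, 18, 18).

4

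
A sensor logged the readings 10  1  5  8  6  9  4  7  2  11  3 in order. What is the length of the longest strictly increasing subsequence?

5

Track the smallest tail for each achievable length (strict):
10 → extends → [10]
1 → replaces 10 → [1]
5 → extends → [1, 5]
8 → extends → [1, 5, 8]
6 → replaces 8 → [1, 5, 6]
9 → extends → [1, 5, 6, 9]
4 → replaces 5 → [1, 4, 6, 9]
7 → replaces 9 → [1, 4, 6, 7]
2 → replaces 4 → [1, 2, 6, 7]
11 → extends → [1, 2, 6, 7, 11]
3 → replaces 6 → [1, 2, 3, 7, 11]
Five tails, so the longest strictly increasing subsequence has length 5 (e.g. 1, 5, 8, 9, 11).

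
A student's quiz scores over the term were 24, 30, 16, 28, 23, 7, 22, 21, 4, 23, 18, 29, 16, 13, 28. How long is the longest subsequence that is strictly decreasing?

Let dp[i] be the longest strictly decreasing subsequence ending at i:
i:      1  2  3  4  5  6  7  8  9 10 11 12 13 14 15
a[i]:  24 30 16 28 23  7 22 21  4 23 18 29 16 13 28
dp:     1  1  2  2  3  4  4  5  6  3  6  2  7  8  3
Maximum is 8.

8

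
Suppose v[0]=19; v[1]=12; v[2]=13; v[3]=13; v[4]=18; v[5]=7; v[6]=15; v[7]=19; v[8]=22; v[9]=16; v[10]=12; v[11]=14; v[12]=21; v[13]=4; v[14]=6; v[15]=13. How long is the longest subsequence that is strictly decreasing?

Negate each value so 'decreasing' becomes 'increasing', then run patience tails on the negated sequence:
-19 → extends → [-19]
-12 → extends → [-19, -12]
-13 → replaces -12 → [-19, -13]
-13 → already a tail → [-19, -13]
-18 → replaces -13 → [-19, -18]
-7 → extends → [-19, -18, -7]
-15 → replaces -7 → [-19, -18, -15]
-19 → already a tail → [-19, -18, -15]
-22 → replaces -19 → [-22, -18, -15]
-16 → replaces -15 → [-22, -18, -16]
-12 → extends → [-22, -18, -16, -12]
-14 → replaces -12 → [-22, -18, -16, -14]
-21 → replaces -18 → [-22, -21, -16, -14]
-4 → extends → [-22, -21, -16, -14, -4]
-6 → replaces -4 → [-22, -21, -16, -14, -6]
-13 → replaces -6 → [-22, -21, -16, -14, -13]
Five tails, so the longest strictly decreasing subsequence of the original has length 5.

5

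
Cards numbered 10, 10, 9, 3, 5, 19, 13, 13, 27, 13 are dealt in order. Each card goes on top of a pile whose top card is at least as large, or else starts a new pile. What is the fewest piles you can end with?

Place each on the leftmost legal pile:
10 → new pile 1 (tops now [10])
10 → pile 1 (tops now [10])
9 → pile 1 (tops now [9])
3 → pile 1 (tops now [3])
5 → new pile 2 (tops now [3, 5])
19 → new pile 3 (tops now [3, 5, 19])
13 → pile 3 (tops now [3, 5, 13])
13 → pile 3 (tops now [3, 5, 13])
27 → new pile 4 (tops now [3, 5, 13, 27])
13 → pile 3 (tops now [3, 5, 13, 27])
Four piles.

4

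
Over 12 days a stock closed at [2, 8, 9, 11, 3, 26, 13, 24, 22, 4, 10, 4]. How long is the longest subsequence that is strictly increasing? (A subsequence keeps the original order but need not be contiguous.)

Track the smallest tail for each achievable length (strict):
2 → extends → [2]
8 → extends → [2, 8]
9 → extends → [2, 8, 9]
11 → extends → [2, 8, 9, 11]
3 → replaces 8 → [2, 3, 9, 11]
26 → extends → [2, 3, 9, 11, 26]
13 → replaces 26 → [2, 3, 9, 11, 13]
24 → extends → [2, 3, 9, 11, 13, 24]
22 → replaces 24 → [2, 3, 9, 11, 13, 22]
4 → replaces 9 → [2, 3, 4, 11, 13, 22]
10 → replaces 11 → [2, 3, 4, 10, 13, 22]
4 → already a tail → [2, 3, 4, 10, 13, 22]
Six tails, so the longest strictly increasing subsequence has length 6 (e.g. 2, 8, 9, 11, 13, 24).

6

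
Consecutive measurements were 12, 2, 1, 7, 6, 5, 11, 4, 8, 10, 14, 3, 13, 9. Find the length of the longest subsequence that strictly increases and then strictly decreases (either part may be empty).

7

inc[i] = longest strictly increasing subsequence ending at i; dec[i] = longest strictly decreasing subsequence starting at i:
i:      1  2  3  4  5  6  7  8  9 10 11 12 13 14
a[i]:  12  2  1  7  6  5 11  4  8 10 14  3 13  9
inc:    1  1  1  2  2  2  3  2  3  4  5  2  5  4
dec:    6  2  1  5  4  3  3  2  2  2  3  1  2  1
Best peak at i=11 (value 14): inc=5, dec=3, length 5+3−1 = 7.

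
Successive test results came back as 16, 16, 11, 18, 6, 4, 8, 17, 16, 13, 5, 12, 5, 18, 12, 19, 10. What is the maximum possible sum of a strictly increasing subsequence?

Let S[i] be the best sum of a strictly increasing subsequence ending at i:
i:      1  2  3  4  5  6  7  8  9 10 11 12 13 14 15 16 17
a[i]:  16 16 11 18  6  4  8 17 16 13  5 12  5 18 12 19 10
S:     16 16 11 34  6  4 14 33 30 27  9 26  9 51 26 70 24
Maximum is 70 (e.g. 16 + 17 + 18 + 19).

70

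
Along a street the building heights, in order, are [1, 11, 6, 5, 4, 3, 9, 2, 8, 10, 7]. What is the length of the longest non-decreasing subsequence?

4

Track the smallest tail for each achievable length (allowing ties):
1 → extends → [1]
11 → extends → [1, 11]
6 → replaces 11 → [1, 6]
5 → replaces 6 → [1, 5]
4 → replaces 5 → [1, 4]
3 → replaces 4 → [1, 3]
9 → extends → [1, 3, 9]
2 → replaces 3 → [1, 2, 9]
8 → replaces 9 → [1, 2, 8]
10 → extends → [1, 2, 8, 10]
7 → replaces 8 → [1, 2, 7, 10]
Four tails, so the longest non-decreasing subsequence has length 4 (e.g. 1, 6, 9, 10).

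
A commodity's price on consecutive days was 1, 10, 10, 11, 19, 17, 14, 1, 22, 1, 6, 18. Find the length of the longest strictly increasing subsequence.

5

Track the smallest tail for each achievable length (strict):
1 → extends → [1]
10 → extends → [1, 10]
10 → already a tail → [1, 10]
11 → extends → [1, 10, 11]
19 → extends → [1, 10, 11, 19]
17 → replaces 19 → [1, 10, 11, 17]
14 → replaces 17 → [1, 10, 11, 14]
1 → already a tail → [1, 10, 11, 14]
22 → extends → [1, 10, 11, 14, 22]
1 → already a tail → [1, 10, 11, 14, 22]
6 → replaces 10 → [1, 6, 11, 14, 22]
18 → replaces 22 → [1, 6, 11, 14, 18]
Five tails, so the longest strictly increasing subsequence has length 5 (e.g. 1, 10, 11, 19, 22).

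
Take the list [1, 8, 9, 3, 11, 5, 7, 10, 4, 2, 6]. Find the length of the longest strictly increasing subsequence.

Track the smallest tail for each achievable length (strict):
1 → extends → [1]
8 → extends → [1, 8]
9 → extends → [1, 8, 9]
3 → replaces 8 → [1, 3, 9]
11 → extends → [1, 3, 9, 11]
5 → replaces 9 → [1, 3, 5, 11]
7 → replaces 11 → [1, 3, 5, 7]
10 → extends → [1, 3, 5, 7, 10]
4 → replaces 5 → [1, 3, 4, 7, 10]
2 → replaces 3 → [1, 2, 4, 7, 10]
6 → replaces 7 → [1, 2, 4, 6, 10]
Five tails, so the longest strictly increasing subsequence has length 5 (e.g. 1, 3, 5, 7, 10).

5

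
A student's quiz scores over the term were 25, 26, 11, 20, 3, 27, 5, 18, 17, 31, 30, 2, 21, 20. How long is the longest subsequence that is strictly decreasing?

5

Negate each value so 'decreasing' becomes 'increasing', then run patience tails on the negated sequence:
-25 → extends → [-25]
-26 → replaces -25 → [-26]
-11 → extends → [-26, -11]
-20 → replaces -11 → [-26, -20]
-3 → extends → [-26, -20, -3]
-27 → replaces -26 → [-27, -20, -3]
-5 → replaces -3 → [-27, -20, -5]
-18 → replaces -5 → [-27, -20, -18]
-17 → extends → [-27, -20, -18, -17]
-31 → replaces -27 → [-31, -20, -18, -17]
-30 → replaces -20 → [-31, -30, -18, -17]
-2 → extends → [-31, -30, -18, -17, -2]
-21 → replaces -18 → [-31, -30, -21, -17, -2]
-20 → replaces -17 → [-31, -30, -21, -20, -2]
Five tails, so the longest strictly decreasing subsequence of the original has length 5.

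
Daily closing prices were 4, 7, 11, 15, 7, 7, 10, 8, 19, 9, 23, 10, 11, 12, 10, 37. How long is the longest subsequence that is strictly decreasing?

Negate each value so 'decreasing' becomes 'increasing', then run patience tails on the negated sequence:
-4 → extends → [-4]
-7 → replaces -4 → [-7]
-11 → replaces -7 → [-11]
-15 → replaces -11 → [-15]
-7 → extends → [-15, -7]
-7 → already a tail → [-15, -7]
-10 → replaces -7 → [-15, -10]
-8 → extends → [-15, -10, -8]
-19 → replaces -15 → [-19, -10, -8]
-9 → replaces -8 → [-19, -10, -9]
-23 → replaces -19 → [-23, -10, -9]
-10 → already a tail → [-23, -10, -9]
-11 → replaces -10 → [-23, -11, -9]
-12 → replaces -11 → [-23, -12, -9]
-10 → replaces -9 → [-23, -12, -10]
-37 → replaces -23 → [-37, -12, -10]
Three tails, so the longest strictly decreasing subsequence of the original has length 3.

3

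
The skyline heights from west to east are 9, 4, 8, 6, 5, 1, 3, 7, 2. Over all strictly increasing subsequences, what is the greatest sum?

17

Let S[i] be the best sum of a strictly increasing subsequence ending at i:
i:      1  2  3  4  5  6  7  8  9
a[i]:   9  4  8  6  5  1  3  7  2
S:      9  4 12 10  9  1  4 17  3
Maximum is 17 (e.g. 4 + 6 + 7).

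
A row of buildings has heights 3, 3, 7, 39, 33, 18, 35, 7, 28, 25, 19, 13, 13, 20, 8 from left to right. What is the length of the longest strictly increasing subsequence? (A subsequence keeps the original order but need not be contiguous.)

5

Let dp[i] be the length of the longest such subsequence ending at index i:
i:      1  2  3  4  5  6  7  8  9 10 11 12 13 14 15
a[i]:   3  3  7 39 33 18 35  7 28 25 19 13 13 20  8
dp:     1  1  2  3  3  3  4  2  4  4  4  3  3  5  3
Maximum dp value is 5.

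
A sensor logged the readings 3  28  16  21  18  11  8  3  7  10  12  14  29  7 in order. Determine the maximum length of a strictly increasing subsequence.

Track the smallest tail for each achievable length (strict):
3 → extends → [3]
28 → extends → [3, 28]
16 → replaces 28 → [3, 16]
21 → extends → [3, 16, 21]
18 → replaces 21 → [3, 16, 18]
11 → replaces 16 → [3, 11, 18]
8 → replaces 11 → [3, 8, 18]
3 → already a tail → [3, 8, 18]
7 → replaces 8 → [3, 7, 18]
10 → replaces 18 → [3, 7, 10]
12 → extends → [3, 7, 10, 12]
14 → extends → [3, 7, 10, 12, 14]
29 → extends → [3, 7, 10, 12, 14, 29]
7 → already a tail → [3, 7, 10, 12, 14, 29]
Six tails, so the longest strictly increasing subsequence has length 6 (e.g. 3, 8, 10, 12, 14, 29).

6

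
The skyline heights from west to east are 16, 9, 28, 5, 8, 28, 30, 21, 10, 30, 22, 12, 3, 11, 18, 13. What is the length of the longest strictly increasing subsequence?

Let dp[i] be the length of the longest such subsequence ending at index i:
i:      1  2  3  4  5  6  7  8  9 10 11 12 13 14 15 16
a[i]:  16  9 28  5  8 28 30 21 10 30 22 12  3 11 18 13
dp:     1  1  2  1  2  3  4  3  3  4  4  4  1  4  5  5
Maximum dp value is 5.

5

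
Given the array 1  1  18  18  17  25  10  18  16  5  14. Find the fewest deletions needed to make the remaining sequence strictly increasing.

Fewest deletions = n − (longest strictly increasing subsequence).
i:      1  2  3  4  5  6  7  8  9 10 11
a[i]:   1  1 18 18 17 25 10 18 16  5 14
dp:     1  1  2  2  2  3  2  3  3  2  3
max dp = 3, so deletions = 11 − 3 = 8.

8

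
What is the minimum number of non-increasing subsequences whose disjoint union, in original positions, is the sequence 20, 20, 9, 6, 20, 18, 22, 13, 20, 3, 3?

Place each on the leftmost legal pile:
20 → new pile 1 (tops now [20])
20 → pile 1 (tops now [20])
9 → pile 1 (tops now [9])
6 → pile 1 (tops now [6])
20 → new pile 2 (tops now [6, 20])
18 → pile 2 (tops now [6, 18])
22 → new pile 3 (tops now [6, 18, 22])
13 → pile 2 (tops now [6, 13, 22])
20 → pile 3 (tops now [6, 13, 20])
3 → pile 1 (tops now [3, 13, 20])
3 → pile 1 (tops now [3, 13, 20])
Three piles.

3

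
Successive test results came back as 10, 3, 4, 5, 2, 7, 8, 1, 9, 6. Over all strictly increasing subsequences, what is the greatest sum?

36

Let S[i] be the best sum of a strictly increasing subsequence ending at i:
i:      1  2  3  4  5  6  7  8  9 10
a[i]:  10  3  4  5  2  7  8  1  9  6
S:     10  3  7 12  2 19 27  1 36 18
Maximum is 36 (e.g. 3 + 4 + 5 + 7 + 8 + 9).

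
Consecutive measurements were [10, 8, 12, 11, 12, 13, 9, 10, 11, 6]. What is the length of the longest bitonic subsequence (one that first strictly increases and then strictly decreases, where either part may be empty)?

6

inc[i] = longest strictly increasing subsequence ending at i; dec[i] = longest strictly decreasing subsequence starting at i:
i:      1  2  3  4  5  6  7  8  9 10
a[i]:  10  8 12 11 12 13  9 10 11  6
inc:    1  1  2  2  3  4  2  3  4  1
dec:    3  2  4  3  3  3  2  2  2  1
Best peak at i=6 (value 13): inc=4, dec=3, length 4+3−1 = 6.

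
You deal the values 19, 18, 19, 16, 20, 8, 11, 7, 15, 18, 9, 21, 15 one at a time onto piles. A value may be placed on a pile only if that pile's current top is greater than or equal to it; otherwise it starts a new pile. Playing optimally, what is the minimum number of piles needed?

5

The minimum number of non-increasing subsequences covering a sequence equals the length of its longest strictly increasing subsequence.
LIS length is 5 (e.g. 8, 11, 15, 18, 21), so 5 piles are needed.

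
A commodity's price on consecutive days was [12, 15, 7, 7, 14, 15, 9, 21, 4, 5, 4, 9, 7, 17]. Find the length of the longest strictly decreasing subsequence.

Negate each value so 'decreasing' becomes 'increasing', then run patience tails on the negated sequence:
-12 → extends → [-12]
-15 → replaces -12 → [-15]
-7 → extends → [-15, -7]
-7 → already a tail → [-15, -7]
-14 → replaces -7 → [-15, -14]
-15 → already a tail → [-15, -14]
-9 → extends → [-15, -14, -9]
-21 → replaces -15 → [-21, -14, -9]
-4 → extends → [-21, -14, -9, -4]
-5 → replaces -4 → [-21, -14, -9, -5]
-4 → extends → [-21, -14, -9, -5, -4]
-9 → already a tail → [-21, -14, -9, -5, -4]
-7 → replaces -5 → [-21, -14, -9, -7, -4]
-17 → replaces -14 → [-21, -17, -9, -7, -4]
Five tails, so the longest strictly decreasing subsequence of the original has length 5.

5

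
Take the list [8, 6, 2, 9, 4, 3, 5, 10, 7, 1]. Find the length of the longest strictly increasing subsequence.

4

Track the smallest tail for each achievable length (strict):
8 → extends → [8]
6 → replaces 8 → [6]
2 → replaces 6 → [2]
9 → extends → [2, 9]
4 → replaces 9 → [2, 4]
3 → replaces 4 → [2, 3]
5 → extends → [2, 3, 5]
10 → extends → [2, 3, 5, 10]
7 → replaces 10 → [2, 3, 5, 7]
1 → replaces 2 → [1, 3, 5, 7]
Four tails, so the longest strictly increasing subsequence has length 4 (e.g. 2, 4, 5, 10).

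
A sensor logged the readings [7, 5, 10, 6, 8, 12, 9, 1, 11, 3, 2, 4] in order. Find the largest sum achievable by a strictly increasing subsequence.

Let S[i] be the best sum of a strictly increasing subsequence ending at i:
i:      1  2  3  4  5  6  7  8  9 10 11 12
a[i]:   7  5 10  6  8 12  9  1 11  3  2  4
S:      7  5 17 11 19 31 28  1 39  4  3  8
Maximum is 39 (e.g. 5 + 6 + 8 + 9 + 11).

39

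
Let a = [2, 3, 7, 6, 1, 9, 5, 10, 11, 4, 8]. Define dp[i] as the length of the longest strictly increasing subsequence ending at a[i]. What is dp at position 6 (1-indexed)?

4

dp[i] = 1 + max{dp[j] : j<i, a[j]<a[i]} (or 1 if no such j):
i:      1  2  3  4  5  6  7  8  9 10 11
a[i]:   2  3  7  6  1  9  5 10 11  4  8
dp:     1  2  3  3  1  4  3  5  6  3  4
At index 6 the value is 4.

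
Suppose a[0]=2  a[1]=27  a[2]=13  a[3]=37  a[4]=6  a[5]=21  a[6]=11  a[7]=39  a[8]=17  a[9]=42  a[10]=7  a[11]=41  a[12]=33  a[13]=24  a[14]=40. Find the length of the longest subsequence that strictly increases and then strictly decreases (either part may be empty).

8

inc[i] = longest strictly increasing subsequence ending at i; dec[i] = longest strictly decreasing subsequence starting at i:
i:      0  1  2  3  4  5  6  7  8  9 10 11 12 13 14
a[i]:   2 27 13 37  6 21 11 39 17 42  7 41 33 24 40
inc:    1  2  2  3  2  3  3  4  4  5  3  5  5  5  6
dec:    1  4  3  4  1  3  2  3  2  4  1  3  2  1  1
Best peak at i=9 (value 42): inc=5, dec=4, length 5+4−1 = 8.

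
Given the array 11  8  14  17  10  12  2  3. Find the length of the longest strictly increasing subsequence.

Track the smallest tail for each achievable length (strict):
11 → extends → [11]
8 → replaces 11 → [8]
14 → extends → [8, 14]
17 → extends → [8, 14, 17]
10 → replaces 14 → [8, 10, 17]
12 → replaces 17 → [8, 10, 12]
2 → replaces 8 → [2, 10, 12]
3 → replaces 10 → [2, 3, 12]
Three tails, so the longest strictly increasing subsequence has length 3 (e.g. 11, 14, 17).

3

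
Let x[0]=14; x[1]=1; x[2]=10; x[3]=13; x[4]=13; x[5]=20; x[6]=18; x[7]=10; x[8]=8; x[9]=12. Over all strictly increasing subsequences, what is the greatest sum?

44

Let S[i] be the best sum of a strictly increasing subsequence ending at i:
i:      0  1  2  3  4  5  6  7  8  9
x[i]:  14  1 10 13 13 20 18 10  8 12
S:     14  1 11 24 24 44 42 11  9 23
Maximum is 44 (e.g. 1 + 10 + 13 + 20).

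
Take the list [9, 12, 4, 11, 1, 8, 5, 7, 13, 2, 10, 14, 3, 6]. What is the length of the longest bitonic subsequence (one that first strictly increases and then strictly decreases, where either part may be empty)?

inc[i] = longest strictly increasing subsequence ending at i; dec[i] = longest strictly decreasing subsequence starting at i:
i:      1  2  3  4  5  6  7  8  9 10 11 12 13 14
a[i]:   9 12  4 11  1  8  5  7 13  2 10 14  3  6
inc:    1  2  1  2  1  2  2  3  4  2  4  5  3  4
dec:    4  5  2  4  1  3  2  2  3  1  2  2  1  1
Best peak at i=2 (value 12): inc=2, dec=5, length 2+5−1 = 6.

6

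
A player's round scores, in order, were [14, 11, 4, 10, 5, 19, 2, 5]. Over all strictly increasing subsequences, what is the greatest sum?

33

Let S[i] be the best sum of a strictly increasing subsequence ending at i:
i:      1  2  3  4  5  6  7  8
a[i]:  14 11  4 10  5 19  2  5
S:     14 11  4 14  9 33  2  9
Maximum is 33 (e.g. 4 + 10 + 19).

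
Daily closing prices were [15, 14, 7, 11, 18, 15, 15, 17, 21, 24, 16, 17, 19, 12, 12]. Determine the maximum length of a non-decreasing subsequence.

Track the smallest tail for each achievable length (allowing ties):
15 → extends → [15]
14 → replaces 15 → [14]
7 → replaces 14 → [7]
11 → extends → [7, 11]
18 → extends → [7, 11, 18]
15 → replaces 18 → [7, 11, 15]
15 → extends → [7, 11, 15, 15]
17 → extends → [7, 11, 15, 15, 17]
21 → extends → [7, 11, 15, 15, 17, 21]
24 → extends → [7, 11, 15, 15, 17, 21, 24]
16 → replaces 17 → [7, 11, 15, 15, 16, 21, 24]
17 → replaces 21 → [7, 11, 15, 15, 16, 17, 24]
19 → replaces 24 → [7, 11, 15, 15, 16, 17, 19]
12 → replaces 15 → [7, 11, 12, 15, 16, 17, 19]
12 → replaces 15 → [7, 11, 12, 12, 16, 17, 19]
Seven tails, so the longest non-decreasing subsequence has length 7 (e.g. 7, 11, 15, 15, 17, 21, 24).

7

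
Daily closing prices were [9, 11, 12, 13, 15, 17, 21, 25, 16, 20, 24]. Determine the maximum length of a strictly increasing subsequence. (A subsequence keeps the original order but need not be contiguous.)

Track the smallest tail for each achievable length (strict):
9 → extends → [9]
11 → extends → [9, 11]
12 → extends → [9, 11, 12]
13 → extends → [9, 11, 12, 13]
15 → extends → [9, 11, 12, 13, 15]
17 → extends → [9, 11, 12, 13, 15, 17]
21 → extends → [9, 11, 12, 13, 15, 17, 21]
25 → extends → [9, 11, 12, 13, 15, 17, 21, 25]
16 → replaces 17 → [9, 11, 12, 13, 15, 16, 21, 25]
20 → replaces 21 → [9, 11, 12, 13, 15, 16, 20, 25]
24 → replaces 25 → [9, 11, 12, 13, 15, 16, 20, 24]
Eight tails, so the longest strictly increasing subsequence has length 8 (e.g. 9, 11, 12, 13, 15, 17, 21, 25).

8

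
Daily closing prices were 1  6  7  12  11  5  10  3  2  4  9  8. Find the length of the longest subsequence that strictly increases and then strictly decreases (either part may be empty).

8

inc[i] = longest strictly increasing subsequence ending at i; dec[i] = longest strictly decreasing subsequence starting at i:
i:      1  2  3  4  5  6  7  8  9 10 11 12
a[i]:   1  6  7 12 11  5 10  3  2  4  9  8
inc:    1  2  3  4  4  2  4  2  2  3  4  4
dec:    1  4  4  5  4  3  3  2  1  1  2  1
Best peak at i=4 (value 12): inc=4, dec=5, length 4+5−1 = 8.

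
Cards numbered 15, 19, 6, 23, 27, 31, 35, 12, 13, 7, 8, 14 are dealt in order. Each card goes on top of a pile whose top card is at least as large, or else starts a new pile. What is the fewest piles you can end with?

The minimum number of non-increasing subsequences covering a sequence equals the length of its longest strictly increasing subsequence.
LIS length is 6 (e.g. 15, 19, 23, 27, 31, 35), so 6 piles are needed.

6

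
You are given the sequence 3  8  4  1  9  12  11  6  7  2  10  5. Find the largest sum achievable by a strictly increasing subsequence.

Let S[i] be the best sum of a strictly increasing subsequence ending at i:
i:      1  2  3  4  5  6  7  8  9 10 11 12
a[i]:   3  8  4  1  9 12 11  6  7  2 10  5
S:      3 11  7  1 20 32 31 13 20  3 30 12
Maximum is 32 (e.g. 3 + 8 + 9 + 12).

32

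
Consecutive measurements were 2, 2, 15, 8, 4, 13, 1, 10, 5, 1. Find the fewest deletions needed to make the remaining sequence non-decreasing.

6

Fewest deletions = n − (longest non-decreasing subsequence).
Patience tails:
2 → extends → [2]
2 → extends → [2, 2]
15 → extends → [2, 2, 15]
8 → replaces 15 → [2, 2, 8]
4 → replaces 8 → [2, 2, 4]
13 → extends → [2, 2, 4, 13]
1 → replaces 2 → [1, 2, 4, 13]
10 → replaces 13 → [1, 2, 4, 10]
5 → replaces 10 → [1, 2, 4, 5]
1 → replaces 2 → [1, 1, 4, 5]
Longest non-decreasing subsequence has length 4, so deletions = 10 − 4 = 6.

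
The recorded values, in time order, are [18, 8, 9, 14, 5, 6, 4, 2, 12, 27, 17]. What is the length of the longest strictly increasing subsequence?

4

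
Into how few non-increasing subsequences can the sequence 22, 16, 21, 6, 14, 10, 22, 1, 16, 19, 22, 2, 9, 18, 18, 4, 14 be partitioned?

5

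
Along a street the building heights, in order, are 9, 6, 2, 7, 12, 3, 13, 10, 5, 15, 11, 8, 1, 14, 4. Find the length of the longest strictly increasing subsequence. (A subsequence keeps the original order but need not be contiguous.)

Track the smallest tail for each achievable length (strict):
9 → extends → [9]
6 → replaces 9 → [6]
2 → replaces 6 → [2]
7 → extends → [2, 7]
12 → extends → [2, 7, 12]
3 → replaces 7 → [2, 3, 12]
13 → extends → [2, 3, 12, 13]
10 → replaces 12 → [2, 3, 10, 13]
5 → replaces 10 → [2, 3, 5, 13]
15 → extends → [2, 3, 5, 13, 15]
11 → replaces 13 → [2, 3, 5, 11, 15]
8 → replaces 11 → [2, 3, 5, 8, 15]
1 → replaces 2 → [1, 3, 5, 8, 15]
14 → replaces 15 → [1, 3, 5, 8, 14]
4 → replaces 5 → [1, 3, 4, 8, 14]
Five tails, so the longest strictly increasing subsequence has length 5 (e.g. 6, 7, 12, 13, 15).

5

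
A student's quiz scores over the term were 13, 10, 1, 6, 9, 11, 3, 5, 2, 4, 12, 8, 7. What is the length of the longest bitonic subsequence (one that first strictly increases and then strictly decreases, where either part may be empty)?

inc[i] = longest strictly increasing subsequence ending at i; dec[i] = longest strictly decreasing subsequence starting at i:
i:      1  2  3  4  5  6  7  8  9 10 11 12 13
a[i]:  13 10  1  6  9 11  3  5  2  4 12  8  7
inc:    1  1  1  2  3  4  2  3  2  3  5  4  4
dec:    5  4  1  3  3  3  2  2  1  1  3  2  1
Best peak at i=11 (value 12): inc=5, dec=3, length 5+3−1 = 7.

7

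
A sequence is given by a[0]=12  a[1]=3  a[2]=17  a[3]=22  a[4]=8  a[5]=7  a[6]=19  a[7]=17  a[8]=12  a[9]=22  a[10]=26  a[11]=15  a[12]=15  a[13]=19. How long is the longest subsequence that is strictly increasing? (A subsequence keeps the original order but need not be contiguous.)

5

Track the smallest tail for each achievable length (strict):
12 → extends → [12]
3 → replaces 12 → [3]
17 → extends → [3, 17]
22 → extends → [3, 17, 22]
8 → replaces 17 → [3, 8, 22]
7 → replaces 8 → [3, 7, 22]
19 → replaces 22 → [3, 7, 19]
17 → replaces 19 → [3, 7, 17]
12 → replaces 17 → [3, 7, 12]
22 → extends → [3, 7, 12, 22]
26 → extends → [3, 7, 12, 22, 26]
15 → replaces 22 → [3, 7, 12, 15, 26]
15 → already a tail → [3, 7, 12, 15, 26]
19 → replaces 26 → [3, 7, 12, 15, 19]
Five tails, so the longest strictly increasing subsequence has length 5 (e.g. 12, 17, 19, 22, 26).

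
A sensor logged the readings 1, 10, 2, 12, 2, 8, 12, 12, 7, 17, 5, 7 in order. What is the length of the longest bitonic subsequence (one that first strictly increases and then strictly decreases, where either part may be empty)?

inc[i] = longest strictly increasing subsequence ending at i; dec[i] = longest strictly decreasing subsequence starting at i:
i:      1  2  3  4  5  6  7  8  9 10 11 12
a[i]:   1 10  2 12  2  8 12 12  7 17  5  7
inc:    1  2  2  3  2  3  4  4  3  5  3  4
dec:    1  4  1  4  1  3  3  3  2  2  1  1
Best peak at i=4 (value 12): inc=3, dec=4, length 3+4−1 = 6.

6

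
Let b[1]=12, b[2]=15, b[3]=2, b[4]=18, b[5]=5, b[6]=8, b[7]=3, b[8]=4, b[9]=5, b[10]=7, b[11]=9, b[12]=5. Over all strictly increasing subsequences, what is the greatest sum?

45

Let S[i] be the best sum of a strictly increasing subsequence ending at i:
i:      1  2  3  4  5  6  7  8  9 10 11 12
b[i]:  12 15  2 18  5  8  3  4  5  7  9  5
S:     12 27  2 45  7 15  5  9 14 21 30 14
Maximum is 45 (e.g. 12 + 15 + 18).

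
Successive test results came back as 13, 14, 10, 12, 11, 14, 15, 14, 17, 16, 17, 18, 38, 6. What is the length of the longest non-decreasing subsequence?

8

Track the smallest tail for each achievable length (allowing ties):
13 → extends → [13]
14 → extends → [13, 14]
10 → replaces 13 → [10, 14]
12 → replaces 14 → [10, 12]
11 → replaces 12 → [10, 11]
14 → extends → [10, 11, 14]
15 → extends → [10, 11, 14, 15]
14 → replaces 15 → [10, 11, 14, 14]
17 → extends → [10, 11, 14, 14, 17]
16 → replaces 17 → [10, 11, 14, 14, 16]
17 → extends → [10, 11, 14, 14, 16, 17]
18 → extends → [10, 11, 14, 14, 16, 17, 18]
38 → extends → [10, 11, 14, 14, 16, 17, 18, 38]
6 → replaces 10 → [6, 11, 14, 14, 16, 17, 18, 38]
Eight tails, so the longest non-decreasing subsequence has length 8 (e.g. 13, 14, 14, 15, 17, 17, 18, 38).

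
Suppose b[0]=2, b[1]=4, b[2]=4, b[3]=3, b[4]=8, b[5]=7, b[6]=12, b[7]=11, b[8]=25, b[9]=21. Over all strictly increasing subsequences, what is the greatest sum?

51

Let S[i] be the best sum of a strictly increasing subsequence ending at i:
i:      0  1  2  3  4  5  6  7  8  9
b[i]:   2  4  4  3  8  7 12 11 25 21
S:      2  6  6  5 14 13 26 25 51 47
Maximum is 51 (e.g. 2 + 4 + 8 + 12 + 25).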